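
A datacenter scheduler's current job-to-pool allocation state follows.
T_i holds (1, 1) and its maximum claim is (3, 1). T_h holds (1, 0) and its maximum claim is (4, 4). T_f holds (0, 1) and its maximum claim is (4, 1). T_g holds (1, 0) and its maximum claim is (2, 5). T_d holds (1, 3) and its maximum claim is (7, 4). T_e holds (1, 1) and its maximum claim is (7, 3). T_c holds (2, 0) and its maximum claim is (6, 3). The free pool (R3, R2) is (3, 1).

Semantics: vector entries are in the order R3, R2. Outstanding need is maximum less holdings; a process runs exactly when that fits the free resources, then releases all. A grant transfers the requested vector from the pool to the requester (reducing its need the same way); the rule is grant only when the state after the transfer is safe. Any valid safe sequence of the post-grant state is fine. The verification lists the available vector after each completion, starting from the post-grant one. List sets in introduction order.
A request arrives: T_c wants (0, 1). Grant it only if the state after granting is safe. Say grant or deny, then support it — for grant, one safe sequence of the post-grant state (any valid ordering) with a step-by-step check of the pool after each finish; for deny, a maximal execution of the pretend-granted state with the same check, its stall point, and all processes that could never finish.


GRANT: granting preserves safety; a valid post-grant sequence is T_i, T_f, T_c, T_d, T_e, T_h, T_g.
Key observation: the transfer keeps a workable pool ((3, 0)); T_i starts the safe sequence.
Verifying the post-grant state step by step:
  pool = (3, 0)
  run T_i (needs (2, 0), free (3, 0)); after release of (1, 1) the pool is (4, 1)
  run T_f (needs (4, 0), free (4, 1)); after release of (0, 1) the pool is (4, 2)
  run T_c (needs (4, 2), free (4, 2)); after release of (2, 1) the pool is (6, 3)
  run T_d (needs (6, 1), free (6, 3)); after release of (1, 3) the pool is (7, 6)
  run T_e (needs (6, 2), free (7, 6)); after release of (1, 1) the pool is (8, 7)
  run T_h (needs (3, 4), free (8, 7)); after release of (1, 0) the pool is (9, 7)
  run T_g (needs (1, 5), free (9, 7)); after release of (1, 0) the pool is (10, 7)


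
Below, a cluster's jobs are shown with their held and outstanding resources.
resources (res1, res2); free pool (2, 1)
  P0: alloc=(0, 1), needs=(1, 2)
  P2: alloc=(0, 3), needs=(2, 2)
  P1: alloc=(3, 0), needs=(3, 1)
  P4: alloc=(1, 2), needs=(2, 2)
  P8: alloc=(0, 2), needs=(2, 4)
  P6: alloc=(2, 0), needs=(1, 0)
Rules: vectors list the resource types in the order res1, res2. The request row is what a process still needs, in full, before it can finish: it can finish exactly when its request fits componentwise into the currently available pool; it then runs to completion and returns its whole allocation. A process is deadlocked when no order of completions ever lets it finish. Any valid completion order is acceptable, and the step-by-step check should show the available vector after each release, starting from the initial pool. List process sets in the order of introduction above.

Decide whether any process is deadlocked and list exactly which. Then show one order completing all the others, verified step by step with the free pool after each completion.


Deadlocked set: P0, P2, P4 and P8.
Key observation: P6, P1 can finish, but then (7, 1) is all there is, and the blocked group's res2 demands exceed it.
One completion order for the rest: P6, P1. Walking it through:
  pool = (2, 1)
  run P6 (needs (1, 0), free (2, 1)); after release of (2, 0) the pool is (4, 1)
  run P1 (needs (3, 1), free (4, 1)); after release of (3, 0) the pool is (7, 1)
The blocked processes can never fit:
  blocked: P0 wants (1, 2), pool (7, 1) — not enough res2
  blocked: P2 wants (2, 2), pool (7, 1) — not enough res2
  blocked: P4 wants (2, 2), pool (7, 1) — not enough res2
  blocked: P8 wants (2, 4), pool (7, 1) — not enough res2


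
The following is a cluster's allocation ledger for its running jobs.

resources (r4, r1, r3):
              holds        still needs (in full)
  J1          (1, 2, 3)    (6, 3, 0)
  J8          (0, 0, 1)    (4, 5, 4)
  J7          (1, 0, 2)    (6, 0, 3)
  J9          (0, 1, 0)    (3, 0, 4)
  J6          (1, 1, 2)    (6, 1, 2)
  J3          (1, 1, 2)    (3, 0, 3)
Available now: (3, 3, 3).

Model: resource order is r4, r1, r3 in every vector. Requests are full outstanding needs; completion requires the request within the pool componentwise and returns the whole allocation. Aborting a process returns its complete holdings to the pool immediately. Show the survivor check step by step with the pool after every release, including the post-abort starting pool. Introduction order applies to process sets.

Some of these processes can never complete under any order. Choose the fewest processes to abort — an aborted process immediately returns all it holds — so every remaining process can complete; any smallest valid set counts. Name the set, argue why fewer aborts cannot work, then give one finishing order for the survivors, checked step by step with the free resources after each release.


The answer: abort J1 and J7.
Key observation: the returned (2, 2, 5) from J1 and J7 is what brings J6 — unrunnable before, under any order — into play at step 3.
Minimality, checking each single-abort alternative: J1 alone leaves J7 blocked (short on r4); J8 alone leaves J1 blocked (short on r4); J7 alone leaves J1 blocked (short on r4); J9 alone leaves J1 blocked (short on r4); J6 alone leaves J1 blocked (short on r4); J3 alone leaves J1 blocked (short on r4).
One survivor order: J3, J8, J6, J9. Walking it through (post-abort pool first):
  pool = (5, 5, 8)
  J3 needs (3, 0, 3) <= (5, 5, 8) -> finishes; pool += (1, 1, 2) = (6, 6, 10)
  J8 needs (4, 5, 4) <= (6, 6, 10) -> finishes; pool += (0, 0, 1) = (6, 6, 11)
  J6 needs (6, 1, 2) <= (6, 6, 11) -> finishes; pool += (1, 1, 2) = (7, 7, 13)
  J9 needs (3, 0, 4) <= (7, 7, 13) -> finishes; pool += (0, 1, 0) = (7, 8, 13)


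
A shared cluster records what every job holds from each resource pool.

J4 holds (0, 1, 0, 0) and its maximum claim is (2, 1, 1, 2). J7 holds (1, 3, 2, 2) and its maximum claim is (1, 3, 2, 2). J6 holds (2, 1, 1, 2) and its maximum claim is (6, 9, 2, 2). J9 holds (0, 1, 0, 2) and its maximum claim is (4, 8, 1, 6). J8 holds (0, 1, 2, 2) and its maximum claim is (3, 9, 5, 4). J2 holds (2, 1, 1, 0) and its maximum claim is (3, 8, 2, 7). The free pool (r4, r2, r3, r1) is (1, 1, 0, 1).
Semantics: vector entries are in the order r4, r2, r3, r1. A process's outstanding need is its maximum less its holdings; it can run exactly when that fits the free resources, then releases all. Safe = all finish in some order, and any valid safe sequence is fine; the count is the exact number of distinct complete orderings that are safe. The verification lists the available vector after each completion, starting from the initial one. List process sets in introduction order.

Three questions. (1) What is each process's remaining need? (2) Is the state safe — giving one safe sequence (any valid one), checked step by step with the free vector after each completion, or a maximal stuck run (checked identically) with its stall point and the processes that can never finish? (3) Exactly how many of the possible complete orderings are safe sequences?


(1) Remaining need (order r4, r2, r3, r1):
  J4: (2, 0, 1, 2)
  J7: (0, 0, 0, 0)
  J6: (4, 8, 1, 0)
  J9: (4, 7, 1, 4)
  J8: (3, 8, 3, 2)
  J2: (1, 7, 1, 7)
(2) UNSAFE — no complete ordering exists.
Key observation: after J7, J4 complete, (2, 5, 2, 3) is the best the pool ever gets, yet each leftover process wants more r2.
Going as far as possible: J7, J4; after that, nothing fits. Step-by-step check:
  pool = (1, 1, 0, 1)
  run J7 (needs (0, 0, 0, 0), free (1, 1, 0, 1)); after release of (1, 3, 2, 2) the pool is (2, 4, 2, 3)
  run J4 (needs (2, 0, 1, 2), free (2, 4, 2, 3)); after release of (0, 1, 0, 0) the pool is (2, 5, 2, 3)
  J6 cannot run: need (4, 8, 1, 0) vs free (2, 5, 2, 3) (insufficient r4 and r2)
  J9 cannot run: need (4, 7, 1, 4) vs free (2, 5, 2, 3) (insufficient r4, r2 and r1)
  J8 cannot run: need (3, 8, 3, 2) vs free (2, 5, 2, 3) (insufficient r4, r2 and r3)
  J2 cannot run: need (1, 7, 1, 7) vs free (2, 5, 2, 3) (insufficient r2 and r1)
Never able to finish: J6, J9, J8 and J2.
(3) The exact count: 0 of the possible complete orderings are safe sequences.


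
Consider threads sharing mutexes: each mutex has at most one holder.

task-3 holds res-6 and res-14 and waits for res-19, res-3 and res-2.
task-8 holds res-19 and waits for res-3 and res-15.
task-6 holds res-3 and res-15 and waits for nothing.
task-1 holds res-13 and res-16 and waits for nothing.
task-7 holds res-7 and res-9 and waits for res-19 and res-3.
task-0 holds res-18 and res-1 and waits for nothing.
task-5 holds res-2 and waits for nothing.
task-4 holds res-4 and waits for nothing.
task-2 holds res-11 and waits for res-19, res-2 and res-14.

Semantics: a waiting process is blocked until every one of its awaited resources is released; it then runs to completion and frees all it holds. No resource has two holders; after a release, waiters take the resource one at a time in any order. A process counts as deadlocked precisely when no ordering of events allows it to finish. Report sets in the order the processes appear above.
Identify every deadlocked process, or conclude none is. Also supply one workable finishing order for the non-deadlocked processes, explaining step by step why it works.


No process is deadlocked.
Key observation: the wait graph is acyclic; completion cascades from the unblocked processes through everyone else.
One completion order for the rest: task-6, task-5, task-0, task-4, task-8, task-1, task-3, task-7, task-2.
Walking it through:
  task-6: no waits; runs immediately, freeing res-3 and res-15
  task-5: no waits; runs immediately, freeing res-2
  task-0: no waits; runs immediately, freeing res-18 and res-1
  task-4: no waits; runs immediately, freeing res-4
  task-8 waits on res-3 and res-15 — all released -> runs and releases res-19
  task-1: no waits; runs immediately, freeing res-13 and res-16
  task-3 waits on res-19, res-3 and res-2 — all released -> runs and releases res-6 and res-14
  task-7 waits on res-19 and res-3 — all released -> runs and releases res-7 and res-9
  task-2 waits on res-19, res-2 and res-14 — all released -> runs and releases res-11


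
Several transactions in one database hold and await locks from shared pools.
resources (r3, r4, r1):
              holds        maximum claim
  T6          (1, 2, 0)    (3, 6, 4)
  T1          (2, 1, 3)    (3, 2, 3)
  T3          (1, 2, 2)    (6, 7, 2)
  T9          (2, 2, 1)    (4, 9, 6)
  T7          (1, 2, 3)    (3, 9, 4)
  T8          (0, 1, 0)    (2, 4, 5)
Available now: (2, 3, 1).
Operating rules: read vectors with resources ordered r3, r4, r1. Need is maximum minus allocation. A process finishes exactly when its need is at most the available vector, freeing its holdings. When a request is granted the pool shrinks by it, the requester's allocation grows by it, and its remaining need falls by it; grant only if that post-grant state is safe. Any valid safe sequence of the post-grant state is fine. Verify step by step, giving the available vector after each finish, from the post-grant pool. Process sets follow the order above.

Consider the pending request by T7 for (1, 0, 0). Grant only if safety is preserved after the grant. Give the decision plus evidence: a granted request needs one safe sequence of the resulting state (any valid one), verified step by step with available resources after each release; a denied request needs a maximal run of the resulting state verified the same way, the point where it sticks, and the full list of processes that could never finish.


DENY. Granting would leave the state unsafe.
Key observation: after T1, T6 the pool peaks at (4, 6, 4), and each blocked process is short somewhere: T3 on r3; T9 on r4, r1; T7 on r4; T8 on r1.
Pretend the grant happened; the run T1, T6 goes as far as possible. Check, step by step:
  pool = (1, 3, 1)
  run T1 (needs (1, 1, 0), free (1, 3, 1)); after release of (2, 1, 3) the pool is (3, 4, 4)
  run T6 (needs (2, 4, 4), free (3, 4, 4)); after release of (1, 2, 0) the pool is (4, 6, 4)
  blocked: T3 wants (5, 5, 0), pool (4, 6, 4) — not enough r3
  blocked: T9 wants (2, 7, 5), pool (4, 6, 4) — not enough r4 and r1
  blocked: T7 wants (1, 7, 1), pool (4, 6, 4) — not enough r4
  blocked: T8 wants (2, 3, 5), pool (4, 6, 4) — not enough r1
Processes that could never finish after the grant: T3, T9, T7 and T8.


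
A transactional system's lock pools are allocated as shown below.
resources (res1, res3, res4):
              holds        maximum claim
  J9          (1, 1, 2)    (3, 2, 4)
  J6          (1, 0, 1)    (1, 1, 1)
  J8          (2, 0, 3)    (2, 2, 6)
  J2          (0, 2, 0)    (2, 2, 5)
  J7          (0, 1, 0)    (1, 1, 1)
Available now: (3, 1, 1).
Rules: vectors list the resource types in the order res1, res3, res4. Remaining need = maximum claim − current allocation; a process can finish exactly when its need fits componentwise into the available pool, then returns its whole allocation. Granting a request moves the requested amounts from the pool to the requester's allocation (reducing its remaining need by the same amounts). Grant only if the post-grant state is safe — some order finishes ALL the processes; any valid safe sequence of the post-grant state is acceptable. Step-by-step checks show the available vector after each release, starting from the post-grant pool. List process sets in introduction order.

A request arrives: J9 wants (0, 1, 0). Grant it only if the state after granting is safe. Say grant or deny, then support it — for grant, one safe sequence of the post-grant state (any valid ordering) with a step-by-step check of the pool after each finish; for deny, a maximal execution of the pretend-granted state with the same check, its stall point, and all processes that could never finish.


GRANT: granting preserves safety; a valid post-grant sequence is J7, J6, J9, J8, J2.
Key observation: the transfer keeps a workable pool ((3, 0, 1)); J7 starts the safe sequence.
Verifying the post-grant state step by step:
  pool = (3, 0, 1)
  J7: need (1, 0, 1) fits (3, 0, 1); releases (0, 1, 0), pool now (3, 1, 1)
  J6: need (0, 1, 0) fits (3, 1, 1); releases (1, 0, 1), pool now (4, 1, 2)
  J9: need (2, 0, 2) fits (4, 1, 2); releases (1, 2, 2), pool now (5, 3, 4)
  J8: need (0, 2, 3) fits (5, 3, 4); releases (2, 0, 3), pool now (7, 3, 7)
  J2: need (2, 0, 5) fits (7, 3, 7); releases (0, 2, 0), pool now (7, 5, 7)


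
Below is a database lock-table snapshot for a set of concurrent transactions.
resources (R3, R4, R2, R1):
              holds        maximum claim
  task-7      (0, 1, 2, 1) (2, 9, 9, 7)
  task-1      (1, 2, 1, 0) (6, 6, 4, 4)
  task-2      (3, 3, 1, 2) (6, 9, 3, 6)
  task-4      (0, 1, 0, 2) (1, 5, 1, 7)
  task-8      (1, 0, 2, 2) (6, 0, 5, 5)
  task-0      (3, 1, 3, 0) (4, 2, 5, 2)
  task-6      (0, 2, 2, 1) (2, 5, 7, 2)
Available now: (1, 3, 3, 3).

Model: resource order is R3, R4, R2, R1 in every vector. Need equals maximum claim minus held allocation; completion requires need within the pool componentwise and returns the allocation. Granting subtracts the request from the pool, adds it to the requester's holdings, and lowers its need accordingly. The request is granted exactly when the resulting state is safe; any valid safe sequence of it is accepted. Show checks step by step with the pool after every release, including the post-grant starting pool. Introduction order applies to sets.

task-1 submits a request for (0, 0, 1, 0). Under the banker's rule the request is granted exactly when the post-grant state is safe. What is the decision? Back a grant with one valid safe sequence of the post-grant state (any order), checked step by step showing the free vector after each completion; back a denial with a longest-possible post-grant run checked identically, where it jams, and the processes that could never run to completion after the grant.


GRANT — the state after the grant stays safe, e.g. via task-0, task-6, task-2, task-7, task-1, task-8, task-4.
Key observation: granting shrinks the pool to (1, 3, 2, 3), yet task-0 still fits and the chain goes through.
Step-by-step check of the post-grant state:
  pool = (1, 3, 2, 3)
  task-0: need (1, 1, 2, 2) fits (1, 3, 2, 3); releases (3, 1, 3, 0), pool now (4, 4, 5, 3)
  task-6: need (2, 3, 5, 1) fits (4, 4, 5, 3); releases (0, 2, 2, 1), pool now (4, 6, 7, 4)
  task-2: need (3, 6, 2, 4) fits (4, 6, 7, 4); releases (3, 3, 1, 2), pool now (7, 9, 8, 6)
  task-7: need (2, 8, 7, 6) fits (7, 9, 8, 6); releases (0, 1, 2, 1), pool now (7, 10, 10, 7)
  task-1: need (5, 4, 2, 4) fits (7, 10, 10, 7); releases (1, 2, 2, 0), pool now (8, 12, 12, 7)
  task-8: need (5, 0, 3, 3) fits (8, 12, 12, 7); releases (1, 0, 2, 2), pool now (9, 12, 14, 9)
  task-4: need (1, 4, 1, 5) fits (9, 12, 14, 9); releases (0, 1, 0, 2), pool now (9, 13, 14, 11)


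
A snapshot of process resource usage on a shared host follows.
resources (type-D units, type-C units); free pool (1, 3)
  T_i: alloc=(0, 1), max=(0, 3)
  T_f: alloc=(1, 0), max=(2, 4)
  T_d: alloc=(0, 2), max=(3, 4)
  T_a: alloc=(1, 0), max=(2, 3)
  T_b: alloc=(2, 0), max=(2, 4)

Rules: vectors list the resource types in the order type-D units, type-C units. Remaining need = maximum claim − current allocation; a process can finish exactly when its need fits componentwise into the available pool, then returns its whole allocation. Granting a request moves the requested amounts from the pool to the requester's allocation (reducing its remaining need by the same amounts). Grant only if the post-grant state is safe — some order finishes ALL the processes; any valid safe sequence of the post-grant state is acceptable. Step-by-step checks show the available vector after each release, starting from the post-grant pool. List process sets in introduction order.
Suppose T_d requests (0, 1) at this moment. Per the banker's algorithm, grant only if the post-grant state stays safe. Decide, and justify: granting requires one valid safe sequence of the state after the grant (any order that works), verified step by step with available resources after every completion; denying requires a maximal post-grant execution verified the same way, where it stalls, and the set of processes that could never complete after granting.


DENY — the pretend-granted state is unsafe.
Key observation: after T_i, T_a the pool peaks at (2, 3), and each blocked process is short somewhere: T_f on type-C units; T_d on type-D units; T_b on type-C units.
On the post-grant state, T_i, T_a is a maximal run — nothing extends it. Verifying each step:
  pool = (1, 2)
  run T_i (needs (0, 2), free (1, 2)); after release of (0, 1) the pool is (1, 3)
  run T_a (needs (1, 3), free (1, 3)); after release of (1, 0) the pool is (2, 3)
  T_f cannot run: need (1, 4) vs free (2, 3) (insufficient type-C units)
  T_d cannot run: need (3, 1) vs free (2, 3) (insufficient type-D units)
  T_b cannot run: need (0, 4) vs free (2, 3) (insufficient type-C units)
Post-grant, the permanently blocked set is T_f, T_d and T_b.


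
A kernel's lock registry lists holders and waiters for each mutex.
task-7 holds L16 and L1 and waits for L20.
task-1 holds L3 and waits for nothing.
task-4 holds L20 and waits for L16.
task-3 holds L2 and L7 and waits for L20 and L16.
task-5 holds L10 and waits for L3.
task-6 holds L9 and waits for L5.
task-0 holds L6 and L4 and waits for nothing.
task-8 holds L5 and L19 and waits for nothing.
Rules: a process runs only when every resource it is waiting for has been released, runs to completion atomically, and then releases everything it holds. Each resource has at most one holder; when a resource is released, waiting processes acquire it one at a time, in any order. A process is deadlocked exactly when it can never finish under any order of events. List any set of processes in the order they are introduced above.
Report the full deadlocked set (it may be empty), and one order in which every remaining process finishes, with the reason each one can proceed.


The deadlocked set is task-7, task-4 and task-3.
Key observation: nobody on the ring task-7 -> task-4 -> task-7 can start until another member finishes, which never happens; task-3 waits into the deadlock from upstream.
One completion order for the rest: task-8, task-6, task-1, task-5, task-0.
Check, step by step:
  task-8 waits on nothing -> runs at once and releases L5 and L19
  task-6: everything it awaited (L5) is free; runs, freeing L9
  task-1 waits on nothing -> runs at once and releases L3
  task-5: everything it awaited (L3) is free; runs, freeing L10
  task-0 waits on nothing -> runs at once and releases L6 and L4


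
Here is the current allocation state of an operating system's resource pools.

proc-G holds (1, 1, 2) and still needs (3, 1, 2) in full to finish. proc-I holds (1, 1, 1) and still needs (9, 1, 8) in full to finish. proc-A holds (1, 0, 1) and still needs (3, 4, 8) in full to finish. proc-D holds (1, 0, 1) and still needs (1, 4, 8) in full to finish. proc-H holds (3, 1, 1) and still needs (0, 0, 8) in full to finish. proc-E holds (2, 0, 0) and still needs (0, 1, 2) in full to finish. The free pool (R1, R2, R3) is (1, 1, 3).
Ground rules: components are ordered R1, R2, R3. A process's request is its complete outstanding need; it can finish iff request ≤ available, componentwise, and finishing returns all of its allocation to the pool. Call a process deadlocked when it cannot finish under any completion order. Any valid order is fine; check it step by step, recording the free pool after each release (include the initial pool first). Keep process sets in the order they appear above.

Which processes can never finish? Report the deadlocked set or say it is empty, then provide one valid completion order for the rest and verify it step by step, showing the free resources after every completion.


Deadlocked: proc-I, proc-A, proc-D and proc-H.
Key observation: the pool after proc-E, proc-G is (4, 2, 5); every surviving request exceeds it in R3, so progress ends there.
One completion order for the rest: proc-E, proc-G. Check, step by step:
  pool = (1, 1, 3)
  run proc-E (needs (0, 1, 2), free (1, 1, 3)); after release of (2, 0, 0) the pool is (3, 1, 3)
  run proc-G (needs (3, 1, 2), free (3, 1, 3)); after release of (1, 1, 2) the pool is (4, 2, 5)
The stuck group stays short no matter what:
  blocked: proc-I wants (9, 1, 8), pool (4, 2, 5) — not enough R1 and R3
  blocked: proc-A wants (3, 4, 8), pool (4, 2, 5) — not enough R2 and R3
  blocked: proc-D wants (1, 4, 8), pool (4, 2, 5) — not enough R2 and R3
  blocked: proc-H wants (0, 0, 8), pool (4, 2, 5) — not enough R3


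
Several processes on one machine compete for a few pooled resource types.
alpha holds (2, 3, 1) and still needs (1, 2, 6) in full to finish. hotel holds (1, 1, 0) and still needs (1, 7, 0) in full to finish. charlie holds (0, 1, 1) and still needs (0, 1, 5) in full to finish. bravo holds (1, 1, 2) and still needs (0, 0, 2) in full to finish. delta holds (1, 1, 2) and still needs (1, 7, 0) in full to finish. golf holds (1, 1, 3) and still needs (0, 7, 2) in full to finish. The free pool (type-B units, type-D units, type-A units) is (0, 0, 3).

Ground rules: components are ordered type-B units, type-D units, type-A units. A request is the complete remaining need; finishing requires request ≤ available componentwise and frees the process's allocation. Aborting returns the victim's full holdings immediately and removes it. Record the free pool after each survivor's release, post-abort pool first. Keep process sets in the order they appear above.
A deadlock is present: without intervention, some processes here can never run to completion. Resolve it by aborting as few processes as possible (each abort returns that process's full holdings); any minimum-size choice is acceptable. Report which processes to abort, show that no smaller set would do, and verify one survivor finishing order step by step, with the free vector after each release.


Abort hotel and golf.
Key observation: the deadlocked delta becomes finishable only because hotel and golf released (2, 2, 3); it completes at step 4 below.
Minimality, checking each single-abort alternative: alpha alone leaves hotel blocked (short on type-D units); hotel alone leaves delta blocked (short on type-D units); charlie alone leaves hotel blocked (short on type-D units); bravo alone leaves hotel blocked (short on type-D units); delta alone leaves hotel blocked (short on type-D units); golf alone leaves hotel blocked (short on type-D units).
One survivor order: charlie, bravo, alpha, delta. Step-by-step check (post-abort pool first):
  pool = (2, 2, 6)
  charlie needs (0, 1, 5) <= (2, 2, 6) -> finishes; pool += (0, 1, 1) = (2, 3, 7)
  bravo needs (0, 0, 2) <= (2, 3, 7) -> finishes; pool += (1, 1, 2) = (3, 4, 9)
  alpha needs (1, 2, 6) <= (3, 4, 9) -> finishes; pool += (2, 3, 1) = (5, 7, 10)
  delta needs (1, 7, 0) <= (5, 7, 10) -> finishes; pool += (1, 1, 2) = (6, 8, 12)


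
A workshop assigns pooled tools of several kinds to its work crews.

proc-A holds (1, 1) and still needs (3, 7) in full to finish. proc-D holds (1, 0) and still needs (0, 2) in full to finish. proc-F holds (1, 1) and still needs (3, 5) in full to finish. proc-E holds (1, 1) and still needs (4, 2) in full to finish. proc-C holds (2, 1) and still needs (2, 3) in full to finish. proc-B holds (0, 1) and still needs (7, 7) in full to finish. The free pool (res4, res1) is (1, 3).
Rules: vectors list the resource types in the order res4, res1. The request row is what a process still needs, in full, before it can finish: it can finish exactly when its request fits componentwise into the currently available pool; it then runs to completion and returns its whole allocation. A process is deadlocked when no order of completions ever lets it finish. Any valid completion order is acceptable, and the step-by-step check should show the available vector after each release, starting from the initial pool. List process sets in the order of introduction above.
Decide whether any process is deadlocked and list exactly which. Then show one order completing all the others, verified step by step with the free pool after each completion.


Deadlocked set: proc-A and proc-B.
Key observation: once proc-D, proc-C, proc-E, proc-F finish, the pool peaks at (6, 6) — and every remaining process still needs more res1 than that.
The rest can finish in the order proc-D, proc-C, proc-E, proc-F. Verifying each step:
  pool = (1, 3)
  proc-D needs (0, 2) <= (1, 3) -> finishes; pool += (1, 0) = (2, 3)
  proc-C needs (2, 3) <= (2, 3) -> finishes; pool += (2, 1) = (4, 4)
  proc-E needs (4, 2) <= (4, 4) -> finishes; pool += (1, 1) = (5, 5)
  proc-F needs (3, 5) <= (5, 5) -> finishes; pool += (1, 1) = (6, 6)
The blocked processes can never fit:
  proc-A cannot run: need (3, 7) vs free (6, 6) (insufficient res1)
  proc-B cannot run: need (7, 7) vs free (6, 6) (insufficient res4 and res1)


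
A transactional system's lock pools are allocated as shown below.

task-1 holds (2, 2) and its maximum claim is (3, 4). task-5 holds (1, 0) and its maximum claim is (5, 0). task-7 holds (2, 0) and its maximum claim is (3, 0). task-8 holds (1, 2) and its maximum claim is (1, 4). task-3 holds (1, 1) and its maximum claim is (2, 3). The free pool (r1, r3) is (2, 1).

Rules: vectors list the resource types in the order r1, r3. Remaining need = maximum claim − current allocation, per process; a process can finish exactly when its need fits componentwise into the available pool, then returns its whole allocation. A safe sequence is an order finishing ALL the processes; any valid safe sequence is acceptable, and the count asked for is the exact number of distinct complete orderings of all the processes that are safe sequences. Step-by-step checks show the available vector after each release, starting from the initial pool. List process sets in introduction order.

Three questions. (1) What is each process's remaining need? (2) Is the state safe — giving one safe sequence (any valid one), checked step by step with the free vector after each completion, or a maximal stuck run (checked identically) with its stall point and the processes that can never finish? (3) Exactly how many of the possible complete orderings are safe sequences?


(1) Remaining need (order r1, r3):
  task-1: (1, 2)
  task-5: (4, 0)
  task-7: (1, 0)
  task-8: (0, 2)
  task-3: (1, 2)
(2) The state is UNSAFE.
Key observation: after task-7, task-5 complete, (5, 1) is the best the pool ever gets, yet each leftover process wants more r3.
A maximal execution: task-7, task-5 — then nothing else fits. Walking it through:
  pool = (2, 1)
  task-7 needs (1, 0) <= (2, 1) -> finishes; pool += (2, 0) = (4, 1)
  task-5 needs (4, 0) <= (4, 1) -> finishes; pool += (1, 0) = (5, 1)
  task-1 still needs (1, 2) but only (5, 1) is free — short on r3
  task-8 still needs (0, 2) but only (5, 1) is free — short on r3
  task-3 still needs (1, 2) but only (5, 1) is free — short on r3
Never able to finish: task-1, task-8 and task-3.
(3) Exactly 0 of the possible complete orderings are safe sequences.


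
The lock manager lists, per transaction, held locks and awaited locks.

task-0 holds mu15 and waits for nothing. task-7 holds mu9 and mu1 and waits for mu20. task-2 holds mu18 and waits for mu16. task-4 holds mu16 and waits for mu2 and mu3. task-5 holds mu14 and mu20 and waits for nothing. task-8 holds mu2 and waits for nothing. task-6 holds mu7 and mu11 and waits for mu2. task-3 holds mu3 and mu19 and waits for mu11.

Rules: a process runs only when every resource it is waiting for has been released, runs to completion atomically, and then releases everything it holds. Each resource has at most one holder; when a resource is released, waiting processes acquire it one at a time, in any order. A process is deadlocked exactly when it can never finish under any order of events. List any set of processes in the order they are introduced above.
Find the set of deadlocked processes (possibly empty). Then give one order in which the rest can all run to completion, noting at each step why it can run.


Nothing here is deadlocked.
Key observation: although several processes wait, no cycle exists — each chain bottoms out at a free runner.
One completion order for the rest: task-8, task-6, task-3, task-5, task-0, task-7, task-4, task-2.
Verifying each step:
  task-8: no waits; runs immediately, freeing mu2
  run task-6 (all its waits — mu2 — are resolved); releases mu7 and mu11
  run task-3 (all its waits — mu11 — are resolved); releases mu3 and mu19
  task-5: no waits; runs immediately, freeing mu14 and mu20
  task-0: no waits; runs immediately, freeing mu15
  run task-7 (all its waits — mu20 — are resolved); releases mu9 and mu1
  run task-4 (all its waits — mu2 and mu3 — are resolved); releases mu16
  run task-2 (all its waits — mu16 — are resolved); releases mu18


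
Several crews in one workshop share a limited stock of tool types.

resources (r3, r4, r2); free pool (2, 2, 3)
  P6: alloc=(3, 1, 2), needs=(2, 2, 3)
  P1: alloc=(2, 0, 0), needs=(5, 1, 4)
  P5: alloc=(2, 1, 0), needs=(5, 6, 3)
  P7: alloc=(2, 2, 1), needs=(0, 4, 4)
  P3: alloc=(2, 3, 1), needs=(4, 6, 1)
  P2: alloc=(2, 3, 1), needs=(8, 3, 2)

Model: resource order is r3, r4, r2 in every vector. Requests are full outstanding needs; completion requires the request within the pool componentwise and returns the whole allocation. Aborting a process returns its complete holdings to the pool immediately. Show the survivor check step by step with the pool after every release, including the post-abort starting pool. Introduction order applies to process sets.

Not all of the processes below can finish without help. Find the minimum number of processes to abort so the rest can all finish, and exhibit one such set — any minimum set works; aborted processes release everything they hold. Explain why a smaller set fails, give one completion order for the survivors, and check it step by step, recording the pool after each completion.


Abort P2.
Key observation: P3 was stuck for good until P2 gave back (2, 3, 1); in the order shown it finishes at step 2.
No smaller set exists: with zero aborts the deadlock remains.
The survivors complete as P6, P3, P5, P1, P7. Check, step by step (starting from the post-abort pool):
  pool = (4, 5, 4)
  run P6 (needs (2, 2, 3), free (4, 5, 4)); after release of (3, 1, 2) the pool is (7, 6, 6)
  run P3 (needs (4, 6, 1), free (7, 6, 6)); after release of (2, 3, 1) the pool is (9, 9, 7)
  run P5 (needs (5, 6, 3), free (9, 9, 7)); after release of (2, 1, 0) the pool is (11, 10, 7)
  run P1 (needs (5, 1, 4), free (11, 10, 7)); after release of (2, 0, 0) the pool is (13, 10, 7)
  run P7 (needs (0, 4, 4), free (13, 10, 7)); after release of (2, 2, 1) the pool is (15, 12, 8)


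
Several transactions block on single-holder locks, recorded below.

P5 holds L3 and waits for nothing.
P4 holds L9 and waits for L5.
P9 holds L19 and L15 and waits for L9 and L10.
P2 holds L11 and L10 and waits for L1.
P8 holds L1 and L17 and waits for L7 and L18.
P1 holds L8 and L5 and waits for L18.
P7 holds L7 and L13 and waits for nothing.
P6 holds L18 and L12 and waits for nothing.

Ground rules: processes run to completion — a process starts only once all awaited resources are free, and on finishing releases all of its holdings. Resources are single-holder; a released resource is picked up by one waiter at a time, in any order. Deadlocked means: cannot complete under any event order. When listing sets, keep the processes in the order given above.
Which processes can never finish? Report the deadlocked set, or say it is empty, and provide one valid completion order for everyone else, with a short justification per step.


The deadlocked set is empty.
Key observation: every chain of waits terminates; starting from the processes that wait on nothing, all the rest unlock in turn.
The rest can finish in the order P6, P7, P8, P1, P5, P2, P4, P9.
Verifying each step:
  P6: no waits; runs immediately, freeing L18 and L12
  P7: no waits; runs immediately, freeing L7 and L13
  P8 waits on L7 and L18 — all released -> runs and releases L1 and L17
  P1 waits on L18 — all released -> runs and releases L8 and L5
  P5: no waits; runs immediately, freeing L3
  P2 waits on L1 — all released -> runs and releases L11 and L10
  P4 waits on L5 — all released -> runs and releases L9
  P9 waits on L9 and L10 — all released -> runs and releases L19 and L15


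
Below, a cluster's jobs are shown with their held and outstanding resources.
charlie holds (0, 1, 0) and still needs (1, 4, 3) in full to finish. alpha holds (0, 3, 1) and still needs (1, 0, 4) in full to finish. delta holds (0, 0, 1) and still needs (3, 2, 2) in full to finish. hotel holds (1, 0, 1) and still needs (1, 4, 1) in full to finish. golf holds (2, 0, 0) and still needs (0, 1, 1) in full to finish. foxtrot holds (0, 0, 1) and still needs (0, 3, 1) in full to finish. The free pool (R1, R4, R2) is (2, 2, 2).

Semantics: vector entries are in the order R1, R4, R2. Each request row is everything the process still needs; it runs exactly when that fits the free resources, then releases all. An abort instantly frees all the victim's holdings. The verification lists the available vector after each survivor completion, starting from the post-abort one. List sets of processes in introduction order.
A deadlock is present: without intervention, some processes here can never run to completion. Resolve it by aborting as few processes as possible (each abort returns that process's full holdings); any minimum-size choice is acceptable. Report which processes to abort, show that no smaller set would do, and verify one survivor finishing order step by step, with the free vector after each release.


Abort charlie.
Key observation: no ordering could ever have run foxtrot before the abort of charlie; with (0, 1, 0) back in the pool it fits at step 2.
Minimality: the empty abort set fails — the state is deadlocked as it stands.
One survivor order: golf, foxtrot, delta, alpha, hotel. Walking it through (post-abort pool first):
  pool = (2, 3, 2)
  golf: need (0, 1, 1) fits (2, 3, 2); releases (2, 0, 0), pool now (4, 3, 2)
  foxtrot: need (0, 3, 1) fits (4, 3, 2); releases (0, 0, 1), pool now (4, 3, 3)
  delta: need (3, 2, 2) fits (4, 3, 3); releases (0, 0, 1), pool now (4, 3, 4)
  alpha: need (1, 0, 4) fits (4, 3, 4); releases (0, 3, 1), pool now (4, 6, 5)
  hotel: need (1, 4, 1) fits (4, 6, 5); releases (1, 0, 1), pool now (5, 6, 6)


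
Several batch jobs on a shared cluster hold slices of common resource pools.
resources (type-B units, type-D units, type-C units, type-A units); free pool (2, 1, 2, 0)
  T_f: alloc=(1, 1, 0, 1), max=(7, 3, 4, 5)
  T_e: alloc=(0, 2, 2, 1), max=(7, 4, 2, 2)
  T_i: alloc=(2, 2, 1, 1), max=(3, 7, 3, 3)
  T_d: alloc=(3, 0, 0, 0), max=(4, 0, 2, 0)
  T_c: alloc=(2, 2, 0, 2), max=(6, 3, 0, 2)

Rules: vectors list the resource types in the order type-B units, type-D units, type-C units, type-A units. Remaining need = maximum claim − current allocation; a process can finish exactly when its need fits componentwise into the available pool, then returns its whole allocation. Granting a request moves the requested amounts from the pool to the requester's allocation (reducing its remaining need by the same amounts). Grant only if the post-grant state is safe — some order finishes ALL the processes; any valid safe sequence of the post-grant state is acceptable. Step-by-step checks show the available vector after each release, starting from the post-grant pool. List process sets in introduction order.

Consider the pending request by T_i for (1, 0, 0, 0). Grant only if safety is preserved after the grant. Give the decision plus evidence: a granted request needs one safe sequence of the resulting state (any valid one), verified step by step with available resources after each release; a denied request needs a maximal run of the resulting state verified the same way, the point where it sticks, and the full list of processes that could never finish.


DENY — the pretend-granted state is unsafe.
Key observation: after T_d, T_c the pool peaks at (6, 3, 2, 2), and each blocked process is short somewhere: T_f on type-C units, type-A units; T_e on type-B units; T_i on type-D units.
Pretend the grant happened; the run T_d, T_c goes as far as possible. Step-by-step check:
  pool = (1, 1, 2, 0)
  run T_d (needs (1, 0, 2, 0), free (1, 1, 2, 0)); after release of (3, 0, 0, 0) the pool is (4, 1, 2, 0)
  run T_c (needs (4, 1, 0, 0), free (4, 1, 2, 0)); after release of (2, 2, 0, 2) the pool is (6, 3, 2, 2)
  T_f still needs (6, 2, 4, 4) but only (6, 3, 2, 2) is free — short on type-C units and type-A units
  T_e still needs (7, 2, 0, 1) but only (6, 3, 2, 2) is free — short on type-B units
  T_i still needs (0, 5, 2, 2) but only (6, 3, 2, 2) is free — short on type-D units
Had the request been granted, T_f, T_e and T_i could never finish.


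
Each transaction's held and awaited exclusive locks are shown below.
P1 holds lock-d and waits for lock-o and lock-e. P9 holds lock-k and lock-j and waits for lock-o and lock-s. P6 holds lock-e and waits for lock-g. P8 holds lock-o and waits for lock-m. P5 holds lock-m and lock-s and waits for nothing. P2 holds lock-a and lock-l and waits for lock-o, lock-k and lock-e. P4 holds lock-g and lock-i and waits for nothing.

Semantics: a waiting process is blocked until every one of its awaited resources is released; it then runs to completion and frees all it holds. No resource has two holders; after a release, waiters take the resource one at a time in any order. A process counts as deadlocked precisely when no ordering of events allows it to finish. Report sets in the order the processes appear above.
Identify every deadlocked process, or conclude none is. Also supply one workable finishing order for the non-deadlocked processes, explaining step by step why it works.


The deadlocked set is empty.
Key observation: there is no circular wait here — follow any chain and it reaches a process that is free to run now.
The rest can finish in the order P5, P8, P4, P6, P9, P2, P1.
Walking it through:
  P5: no waits; runs immediately, freeing lock-m and lock-s
  P8 waits on lock-m — all released -> runs and releases lock-o
  P4: no waits; runs immediately, freeing lock-g and lock-i
  P6 waits on lock-g — all released -> runs and releases lock-e
  P9 waits on lock-o and lock-s — all released -> runs and releases lock-k and lock-j
  P2 waits on lock-o, lock-k and lock-e — all released -> runs and releases lock-a and lock-l
  P1 waits on lock-o and lock-e — all released -> runs and releases lock-d
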